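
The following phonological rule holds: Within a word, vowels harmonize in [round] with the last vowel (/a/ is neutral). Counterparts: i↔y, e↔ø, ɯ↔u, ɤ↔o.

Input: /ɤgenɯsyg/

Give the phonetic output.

[ogønusyg]

/ɤ/ harmonizes with /y/ ([+round]) → [o]
/e/ harmonizes with /y/ ([+round]) → [ø]
/ɯ/ harmonizes with /y/ ([+round]) → [u]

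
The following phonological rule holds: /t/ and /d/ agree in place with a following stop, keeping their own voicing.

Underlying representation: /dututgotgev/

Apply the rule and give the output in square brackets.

[dutukgokgev]

/t/ before /g/ (velar) → [k]
/t/ before /g/ (velar) → [k]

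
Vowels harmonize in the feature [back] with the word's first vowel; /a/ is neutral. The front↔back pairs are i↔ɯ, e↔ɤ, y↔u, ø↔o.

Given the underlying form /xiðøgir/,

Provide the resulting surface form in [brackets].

no segment meets the rule's conditions; no change.

[xiðøgir]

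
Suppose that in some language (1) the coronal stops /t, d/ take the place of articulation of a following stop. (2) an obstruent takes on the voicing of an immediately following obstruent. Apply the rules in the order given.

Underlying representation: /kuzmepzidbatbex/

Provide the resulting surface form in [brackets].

Rule 1: /d/ before /b/ (labial) → [b]
Rule 1: /t/ before /b/ (labial) → [p]
After rule 1: kuzmepzibbapbex
Rule 2: /p/ before /z/ (voiced) → [b]
Rule 2: /p/ before /b/ (voiced) → [b]

[kuzmebzibbabbex]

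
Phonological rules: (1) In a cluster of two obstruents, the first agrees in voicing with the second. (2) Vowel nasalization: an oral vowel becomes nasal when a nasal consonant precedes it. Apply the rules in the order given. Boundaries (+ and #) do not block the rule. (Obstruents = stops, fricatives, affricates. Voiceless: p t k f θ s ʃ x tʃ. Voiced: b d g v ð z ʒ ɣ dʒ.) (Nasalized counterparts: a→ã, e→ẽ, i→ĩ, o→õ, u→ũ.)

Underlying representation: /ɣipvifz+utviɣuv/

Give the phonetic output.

Rule 1: /p/ before /v/ (voiced) → [b]
Rule 1: /f/ before /z/ (voiced) → [v]
Rule 1: /t/ before /v/ (voiced) → [d]
After rule 1: ɣibvivz+udviɣuv
Rule 2: no segment meets the rule's conditions; no change.

[ɣibvivz+udviɣuv]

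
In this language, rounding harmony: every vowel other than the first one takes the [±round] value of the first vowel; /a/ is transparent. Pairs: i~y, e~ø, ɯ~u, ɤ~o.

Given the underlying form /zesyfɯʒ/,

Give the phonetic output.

[zesifɯʒ]

/y/ harmonizes with /e/ ([-round]) → [i]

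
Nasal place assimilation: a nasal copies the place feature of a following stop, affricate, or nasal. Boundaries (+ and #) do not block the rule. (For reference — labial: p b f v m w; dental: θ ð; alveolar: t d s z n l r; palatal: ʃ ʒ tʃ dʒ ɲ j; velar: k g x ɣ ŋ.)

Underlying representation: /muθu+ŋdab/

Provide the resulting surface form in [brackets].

[muθu+ndab]

/ŋ/ before /d/ (alveolar) → [n]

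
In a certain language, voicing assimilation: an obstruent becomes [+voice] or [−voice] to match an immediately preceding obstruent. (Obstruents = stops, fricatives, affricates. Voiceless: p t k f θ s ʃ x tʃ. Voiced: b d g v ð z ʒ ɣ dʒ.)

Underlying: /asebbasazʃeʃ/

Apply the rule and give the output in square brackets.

[asebbasazʒeʃ]

/ʃ/ after /z/ (voiced) → [ʒ]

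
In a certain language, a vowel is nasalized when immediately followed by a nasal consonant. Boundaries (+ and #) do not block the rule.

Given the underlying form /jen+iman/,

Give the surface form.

[jẽn+ĩmãn]

/e/ before nasal /n/ → [ẽ]
/i/ before nasal /m/ → [ĩ]
/a/ before nasal /n/ → [ã]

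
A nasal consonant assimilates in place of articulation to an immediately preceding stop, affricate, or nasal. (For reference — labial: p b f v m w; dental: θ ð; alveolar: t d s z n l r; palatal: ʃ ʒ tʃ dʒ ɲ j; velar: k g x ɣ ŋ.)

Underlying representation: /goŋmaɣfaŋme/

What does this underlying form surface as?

[goŋŋaɣfaŋŋe]

/m/ after /ŋ/ (velar) → [ŋ]
/m/ after /ŋ/ (velar) → [ŋ]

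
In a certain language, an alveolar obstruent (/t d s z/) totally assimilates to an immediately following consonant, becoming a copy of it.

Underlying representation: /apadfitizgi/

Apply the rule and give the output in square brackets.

/d/ before /f/ → [f] (total assimilation)
/z/ before /g/ → [g] (total assimilation)

[apaffitiggi]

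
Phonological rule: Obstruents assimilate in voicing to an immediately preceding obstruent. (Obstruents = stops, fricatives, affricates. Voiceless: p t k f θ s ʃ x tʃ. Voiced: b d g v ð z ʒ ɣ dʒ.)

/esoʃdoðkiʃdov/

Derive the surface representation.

/d/ after /ʃ/ (voiceless) → [t]
/k/ after /ð/ (voiced) → [g]
/d/ after /ʃ/ (voiceless) → [t]

[esoʃtoðgiʃtov]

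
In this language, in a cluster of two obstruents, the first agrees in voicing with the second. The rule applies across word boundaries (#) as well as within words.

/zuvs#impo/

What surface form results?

[zufs#impo]

/v/ before /s/ (voiceless) → [f]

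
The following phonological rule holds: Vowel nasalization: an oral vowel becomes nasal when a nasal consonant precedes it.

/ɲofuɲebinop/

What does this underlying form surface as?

/o/ after nasal /ɲ/ → [õ]
/e/ after nasal /ɲ/ → [ẽ]
/o/ after nasal /n/ → [õ]

[ɲõfuɲẽbinõp]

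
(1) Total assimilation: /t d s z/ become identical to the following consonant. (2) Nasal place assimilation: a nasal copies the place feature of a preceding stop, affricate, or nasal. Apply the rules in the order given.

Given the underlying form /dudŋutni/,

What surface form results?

[duŋŋunni]

Rule 1: /d/ before /ŋ/ → [ŋ] (total assimilation)
Rule 1: /t/ before /n/ → [n] (total assimilation)
After rule 1: duŋŋunni
Rule 2: no segment meets the rule's conditions; no change.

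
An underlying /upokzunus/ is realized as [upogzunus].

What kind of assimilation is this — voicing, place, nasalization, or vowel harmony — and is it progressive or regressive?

voicing assimilation, regressive

/k/→[g].
Each target copies a feature from the following segment, so the direction is regressive.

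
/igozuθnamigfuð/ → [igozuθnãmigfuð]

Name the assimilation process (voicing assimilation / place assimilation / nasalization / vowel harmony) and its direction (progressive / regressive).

/a/→[ã].
Each target copies a feature from the following segment, so the direction is regressive.

nasalization, regressive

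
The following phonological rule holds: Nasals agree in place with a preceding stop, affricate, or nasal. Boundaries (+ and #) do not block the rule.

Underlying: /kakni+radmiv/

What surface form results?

[kakŋi+radniv]

/n/ after /k/ (velar) → [ŋ]
/m/ after /d/ (alveolar) → [n]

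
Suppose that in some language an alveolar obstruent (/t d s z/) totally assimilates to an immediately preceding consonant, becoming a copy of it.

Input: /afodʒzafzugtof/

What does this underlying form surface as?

[afodʒdʒaffuggof]

/z/ after /dʒ/ → [dʒ] (total assimilation)
/z/ after /f/ → [f] (total assimilation)
/t/ after /g/ → [g] (total assimilation)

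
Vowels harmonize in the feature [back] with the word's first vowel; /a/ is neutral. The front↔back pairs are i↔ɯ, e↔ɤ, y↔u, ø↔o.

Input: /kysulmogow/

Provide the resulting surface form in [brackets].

/u/ harmonizes with /y/ ([-back]) → [y]
/o/ harmonizes with /y/ ([-back]) → [ø]
/o/ harmonizes with /y/ ([-back]) → [ø]

[kysylmøgøw]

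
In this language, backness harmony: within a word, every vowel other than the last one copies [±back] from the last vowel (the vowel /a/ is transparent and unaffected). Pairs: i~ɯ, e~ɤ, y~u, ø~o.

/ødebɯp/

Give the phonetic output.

/ø/ harmonizes with /ɯ/ ([+back]) → [o]
/e/ harmonizes with /ɯ/ ([+back]) → [ɤ]

[odɤbɯp]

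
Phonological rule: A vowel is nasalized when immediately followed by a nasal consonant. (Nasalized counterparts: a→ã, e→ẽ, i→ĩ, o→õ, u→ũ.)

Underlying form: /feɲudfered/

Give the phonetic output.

[fẽɲudfered]

/e/ before nasal /ɲ/ → [ẽ]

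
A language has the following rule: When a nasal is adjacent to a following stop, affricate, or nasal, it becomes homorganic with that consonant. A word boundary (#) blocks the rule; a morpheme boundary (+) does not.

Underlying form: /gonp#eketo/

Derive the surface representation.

[gomp#eketo]

/n/ before /p/ (labial) → [m]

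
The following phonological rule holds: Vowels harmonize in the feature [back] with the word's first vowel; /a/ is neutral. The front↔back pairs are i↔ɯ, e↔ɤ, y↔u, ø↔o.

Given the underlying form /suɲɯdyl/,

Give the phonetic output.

/y/ harmonizes with /u/ ([+back]) → [u]

[suɲɯdul]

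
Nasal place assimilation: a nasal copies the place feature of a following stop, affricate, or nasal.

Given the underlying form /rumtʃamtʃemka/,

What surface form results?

[ruɲtʃaɲtʃeŋka]

/m/ before /tʃ/ (palatal) → [ɲ]
/m/ before /tʃ/ (palatal) → [ɲ]
/m/ before /k/ (velar) → [ŋ]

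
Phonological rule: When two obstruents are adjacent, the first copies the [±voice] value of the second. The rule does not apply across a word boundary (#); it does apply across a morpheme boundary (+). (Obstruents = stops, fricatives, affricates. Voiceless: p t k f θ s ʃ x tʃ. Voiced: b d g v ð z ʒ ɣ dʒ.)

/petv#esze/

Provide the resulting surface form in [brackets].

[pedv#ezze]

/t/ before /v/ (voiced) → [d]
/s/ before /z/ (voiced) → [z]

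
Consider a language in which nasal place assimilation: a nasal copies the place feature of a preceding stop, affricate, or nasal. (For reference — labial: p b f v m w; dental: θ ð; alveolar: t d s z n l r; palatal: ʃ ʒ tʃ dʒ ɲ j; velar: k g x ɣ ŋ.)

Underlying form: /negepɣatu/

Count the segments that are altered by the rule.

0

No segment meets the rule's conditions.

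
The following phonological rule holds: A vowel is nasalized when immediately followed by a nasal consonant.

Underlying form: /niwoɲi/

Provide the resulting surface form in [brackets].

[niwõɲi]

/o/ before nasal /ɲ/ → [õ]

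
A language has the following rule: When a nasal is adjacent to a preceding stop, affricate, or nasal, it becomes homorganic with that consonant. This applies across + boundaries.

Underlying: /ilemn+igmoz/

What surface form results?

[ilemm+igŋoz]

/n/ after /m/ (labial) → [m]
/m/ after /g/ (velar) → [ŋ]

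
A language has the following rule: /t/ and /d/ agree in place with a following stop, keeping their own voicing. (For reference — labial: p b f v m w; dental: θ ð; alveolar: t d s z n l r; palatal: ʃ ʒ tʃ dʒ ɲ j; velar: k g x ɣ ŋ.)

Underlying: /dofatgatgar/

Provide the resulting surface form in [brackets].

/t/ before /g/ (velar) → [k]
/t/ before /g/ (velar) → [k]

[dofakgakgar]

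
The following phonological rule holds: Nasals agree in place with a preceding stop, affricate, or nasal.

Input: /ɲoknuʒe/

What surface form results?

/n/ after /k/ (velar) → [ŋ]

[ɲokŋuʒe]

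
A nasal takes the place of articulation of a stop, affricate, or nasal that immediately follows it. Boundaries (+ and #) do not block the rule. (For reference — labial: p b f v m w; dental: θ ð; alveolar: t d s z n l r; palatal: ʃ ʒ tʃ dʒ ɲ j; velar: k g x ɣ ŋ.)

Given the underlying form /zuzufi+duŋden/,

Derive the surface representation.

/ŋ/ before /d/ (alveolar) → [n]

[zuzufi+dunden]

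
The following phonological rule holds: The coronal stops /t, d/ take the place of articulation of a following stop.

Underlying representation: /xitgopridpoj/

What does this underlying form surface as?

[xikgopribpoj]

/t/ before /g/ (velar) → [k]
/d/ before /p/ (labial) → [b]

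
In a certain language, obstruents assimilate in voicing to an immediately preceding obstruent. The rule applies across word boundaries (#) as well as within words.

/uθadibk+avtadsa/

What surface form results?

/k/ after /b/ (voiced) → [g]
/t/ after /v/ (voiced) → [d]
/s/ after /d/ (voiced) → [z]

[uθadibg+avdadza]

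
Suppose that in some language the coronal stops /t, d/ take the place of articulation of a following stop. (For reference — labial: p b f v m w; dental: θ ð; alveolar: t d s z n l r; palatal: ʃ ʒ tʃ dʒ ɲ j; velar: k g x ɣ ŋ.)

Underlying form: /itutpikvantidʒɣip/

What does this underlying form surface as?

/t/ before /p/ (labial) → [p]

[ituppikvantidʒɣip]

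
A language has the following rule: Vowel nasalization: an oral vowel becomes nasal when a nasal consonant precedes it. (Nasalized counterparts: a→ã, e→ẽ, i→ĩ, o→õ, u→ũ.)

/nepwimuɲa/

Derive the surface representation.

/e/ after nasal /n/ → [ẽ]
/u/ after nasal /m/ → [ũ]
/a/ after nasal /ɲ/ → [ã]

[nẽpwimũɲã]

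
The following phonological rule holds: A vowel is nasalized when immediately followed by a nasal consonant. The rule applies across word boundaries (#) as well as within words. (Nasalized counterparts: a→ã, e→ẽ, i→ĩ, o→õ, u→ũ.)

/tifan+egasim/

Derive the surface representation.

/a/ before nasal /n/ → [ã]
/i/ before nasal /m/ → [ĩ]

[tifãn+egasĩm]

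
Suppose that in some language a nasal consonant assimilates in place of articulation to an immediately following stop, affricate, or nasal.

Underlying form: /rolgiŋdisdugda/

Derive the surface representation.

/ŋ/ before /d/ (alveolar) → [n]

[rolgindisdugda]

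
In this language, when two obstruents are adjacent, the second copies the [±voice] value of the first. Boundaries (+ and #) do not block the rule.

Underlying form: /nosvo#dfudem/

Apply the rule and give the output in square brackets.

/v/ after /s/ (voiceless) → [f]
/f/ after /d/ (voiced) → [v]

[nosfo#dvudem]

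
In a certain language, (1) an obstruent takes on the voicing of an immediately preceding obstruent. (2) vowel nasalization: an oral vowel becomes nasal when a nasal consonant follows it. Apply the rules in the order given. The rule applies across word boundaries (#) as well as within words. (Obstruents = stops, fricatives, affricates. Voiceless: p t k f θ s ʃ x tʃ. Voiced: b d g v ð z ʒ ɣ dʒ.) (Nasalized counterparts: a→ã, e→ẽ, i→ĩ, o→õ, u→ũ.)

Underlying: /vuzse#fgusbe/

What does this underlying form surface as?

[vuzze#fkuspe]

Rule 1: /s/ after /z/ (voiced) → [z]
Rule 1: /g/ after /f/ (voiceless) → [k]
Rule 1: /b/ after /s/ (voiceless) → [p]
After rule 1: vuzze#fkuspe
Rule 2: no segment meets the rule's conditions; no change.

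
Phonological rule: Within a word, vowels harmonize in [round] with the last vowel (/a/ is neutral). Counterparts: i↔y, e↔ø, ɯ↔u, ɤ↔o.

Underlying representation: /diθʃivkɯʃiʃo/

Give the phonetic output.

/i/ harmonizes with /o/ ([+round]) → [y]
/i/ harmonizes with /o/ ([+round]) → [y]
/ɯ/ harmonizes with /o/ ([+round]) → [u]
/i/ harmonizes with /o/ ([+round]) → [y]

[dyθʃyvkuʃyʃo]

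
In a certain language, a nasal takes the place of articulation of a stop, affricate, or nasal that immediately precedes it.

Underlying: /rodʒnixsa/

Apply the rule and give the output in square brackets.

[rodʒɲixsa]

/n/ after /dʒ/ (palatal) → [ɲ]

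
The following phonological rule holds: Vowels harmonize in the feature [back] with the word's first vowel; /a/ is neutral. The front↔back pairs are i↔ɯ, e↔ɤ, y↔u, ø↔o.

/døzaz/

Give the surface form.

no segment meets the rule's conditions; no change.

[døzaz]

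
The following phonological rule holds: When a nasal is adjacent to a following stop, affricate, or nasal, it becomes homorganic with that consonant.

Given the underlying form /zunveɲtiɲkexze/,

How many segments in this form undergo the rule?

2

/ɲ/ before /t/ (alveolar) → [n]
/ɲ/ before /k/ (velar) → [ŋ]
2 segments change.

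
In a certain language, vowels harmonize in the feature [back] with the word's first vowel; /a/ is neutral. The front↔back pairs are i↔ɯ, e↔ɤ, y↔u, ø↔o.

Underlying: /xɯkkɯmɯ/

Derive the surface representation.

no segment meets the rule's conditions; no change.

[xɯkkɯmɯ]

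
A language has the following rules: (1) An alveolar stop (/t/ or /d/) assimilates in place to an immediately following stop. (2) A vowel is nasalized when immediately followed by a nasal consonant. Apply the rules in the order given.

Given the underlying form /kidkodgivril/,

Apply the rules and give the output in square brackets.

Rule 1: /d/ before /k/ (velar) → [g]
Rule 1: /d/ before /g/ (velar) → [g]
After rule 1: kigkoggivril
Rule 2: no segment meets the rule's conditions; no change.

[kigkoggivril]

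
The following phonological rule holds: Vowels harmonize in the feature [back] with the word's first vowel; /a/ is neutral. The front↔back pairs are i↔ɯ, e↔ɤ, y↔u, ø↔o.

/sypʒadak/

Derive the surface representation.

no segment meets the rule's conditions; no change.

[sypʒadak]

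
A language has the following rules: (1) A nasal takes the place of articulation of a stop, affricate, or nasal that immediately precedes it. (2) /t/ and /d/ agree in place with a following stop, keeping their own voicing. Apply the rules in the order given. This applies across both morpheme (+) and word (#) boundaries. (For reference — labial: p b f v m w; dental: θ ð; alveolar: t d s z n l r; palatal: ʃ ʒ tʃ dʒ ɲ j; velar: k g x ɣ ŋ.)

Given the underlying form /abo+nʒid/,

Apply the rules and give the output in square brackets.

[abo+nʒid]

Rule 1: no segment meets the rule's conditions; no change.
After rule 1: abo+nʒid
Rule 2: no segment meets the rule's conditions; no change.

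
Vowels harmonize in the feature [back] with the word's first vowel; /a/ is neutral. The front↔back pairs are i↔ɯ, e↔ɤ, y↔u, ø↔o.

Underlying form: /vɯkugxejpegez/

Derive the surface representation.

/e/ harmonizes with /ɯ/ ([+back]) → [ɤ]
/e/ harmonizes with /ɯ/ ([+back]) → [ɤ]
/e/ harmonizes with /ɯ/ ([+back]) → [ɤ]

[vɯkugxɤjpɤgɤz]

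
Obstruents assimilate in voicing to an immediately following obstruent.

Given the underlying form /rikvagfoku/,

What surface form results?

/k/ before /v/ (voiced) → [g]
/g/ before /f/ (voiceless) → [k]

[rigvakfoku]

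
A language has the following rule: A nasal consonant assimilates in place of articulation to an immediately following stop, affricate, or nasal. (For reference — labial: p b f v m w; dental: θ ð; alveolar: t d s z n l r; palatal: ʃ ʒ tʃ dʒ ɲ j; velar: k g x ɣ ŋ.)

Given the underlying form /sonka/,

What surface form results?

/n/ before /k/ (velar) → [ŋ]

[soŋka]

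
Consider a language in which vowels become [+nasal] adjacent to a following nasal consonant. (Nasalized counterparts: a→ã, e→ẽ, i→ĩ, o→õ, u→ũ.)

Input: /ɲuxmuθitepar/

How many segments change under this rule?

0

No segment meets the rule's conditions.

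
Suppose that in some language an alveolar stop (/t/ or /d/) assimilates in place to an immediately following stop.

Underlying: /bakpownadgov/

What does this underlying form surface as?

[bakpownaggov]

/d/ before /g/ (velar) → [g]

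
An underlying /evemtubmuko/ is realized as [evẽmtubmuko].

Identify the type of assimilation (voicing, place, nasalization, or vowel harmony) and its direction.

nasalization, regressive

/e/→[ẽ].
Each target copies a feature from the following segment, so the direction is regressive.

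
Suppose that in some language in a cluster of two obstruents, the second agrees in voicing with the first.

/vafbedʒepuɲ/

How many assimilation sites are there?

1

/b/ after /f/ (voiceless) → [p]
1 segment changes.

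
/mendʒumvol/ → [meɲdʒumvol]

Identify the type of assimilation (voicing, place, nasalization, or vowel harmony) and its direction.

place assimilation, regressive

/n/→[ɲ].
Each target copies a feature from the following segment, so the direction is regressive.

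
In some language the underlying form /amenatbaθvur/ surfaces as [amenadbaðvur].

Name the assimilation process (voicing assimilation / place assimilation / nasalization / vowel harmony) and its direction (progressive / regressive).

voicing assimilation, regressive

/t/→[d] /θ/→[ð].
Each target copies a feature from the following segment, so the direction is regressive.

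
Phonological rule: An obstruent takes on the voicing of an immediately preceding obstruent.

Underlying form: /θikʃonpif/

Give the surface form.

no segment meets the rule's conditions; no change.

[θikʃonpif]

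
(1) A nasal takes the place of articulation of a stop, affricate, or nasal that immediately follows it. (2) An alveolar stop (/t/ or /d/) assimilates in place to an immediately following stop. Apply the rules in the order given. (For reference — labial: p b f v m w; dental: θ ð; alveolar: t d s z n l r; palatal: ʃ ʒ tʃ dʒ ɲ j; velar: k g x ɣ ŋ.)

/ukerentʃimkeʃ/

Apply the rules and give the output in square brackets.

[ukereɲtʃiŋkeʃ]

Rule 1: /n/ before /tʃ/ (palatal) → [ɲ]
Rule 1: /m/ before /k/ (velar) → [ŋ]
After rule 1: ukereɲtʃiŋkeʃ
Rule 2: no segment meets the rule's conditions; no change.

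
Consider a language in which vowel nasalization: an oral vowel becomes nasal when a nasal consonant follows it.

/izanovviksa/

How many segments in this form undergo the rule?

/a/ before nasal /n/ → [ã]
1 segment changes.

1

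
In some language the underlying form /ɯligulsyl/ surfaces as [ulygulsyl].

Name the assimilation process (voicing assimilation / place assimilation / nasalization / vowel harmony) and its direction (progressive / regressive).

vowel harmony, regressive

/ɯ/→[u] /i/→[y].
Vowels agree with the last vowel, so the harmony is regressive.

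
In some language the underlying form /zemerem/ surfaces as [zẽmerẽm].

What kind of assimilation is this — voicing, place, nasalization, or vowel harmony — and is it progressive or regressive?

/e/→[ẽ] /e/→[ẽ].
Each target copies a feature from the following segment, so the direction is regressive.

nasalization, regressive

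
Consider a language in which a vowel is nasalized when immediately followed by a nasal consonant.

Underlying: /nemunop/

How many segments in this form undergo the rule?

/e/ before nasal /m/ → [ẽ]
/u/ before nasal /n/ → [ũ]
2 segments change.

2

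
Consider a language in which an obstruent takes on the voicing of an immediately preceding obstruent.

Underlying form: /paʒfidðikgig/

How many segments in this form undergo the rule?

2

/f/ after /ʒ/ (voiced) → [v]
/g/ after /k/ (voiceless) → [k]
2 segments change.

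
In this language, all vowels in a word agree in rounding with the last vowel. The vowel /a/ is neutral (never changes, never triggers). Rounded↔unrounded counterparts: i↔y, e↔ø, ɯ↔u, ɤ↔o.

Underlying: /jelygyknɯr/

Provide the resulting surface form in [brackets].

/y/ harmonizes with /ɯ/ ([-round]) → [i]
/y/ harmonizes with /ɯ/ ([-round]) → [i]

[jeligiknɯr]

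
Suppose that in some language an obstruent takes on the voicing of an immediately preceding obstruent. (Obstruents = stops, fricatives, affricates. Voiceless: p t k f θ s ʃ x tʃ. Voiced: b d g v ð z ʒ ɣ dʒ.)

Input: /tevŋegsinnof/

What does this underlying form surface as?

[tevŋegzinnof]

/s/ after /g/ (voiced) → [z]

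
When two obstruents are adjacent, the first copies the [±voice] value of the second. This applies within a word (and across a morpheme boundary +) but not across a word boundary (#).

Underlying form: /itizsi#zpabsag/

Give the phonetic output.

/z/ before /s/ (voiceless) → [s]
/z/ before /p/ (voiceless) → [s]
/b/ before /s/ (voiceless) → [p]

[itissi#spapsag]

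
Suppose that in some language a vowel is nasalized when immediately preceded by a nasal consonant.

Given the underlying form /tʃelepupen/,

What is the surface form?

[tʃelepupen]

no segment meets the rule's conditions; no change.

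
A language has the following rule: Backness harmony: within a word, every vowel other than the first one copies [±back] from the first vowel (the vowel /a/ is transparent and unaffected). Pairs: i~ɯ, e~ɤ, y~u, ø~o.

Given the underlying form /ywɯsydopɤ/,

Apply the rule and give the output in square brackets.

[ywisydøpe]

/ɯ/ harmonizes with /y/ ([-back]) → [i]
/o/ harmonizes with /y/ ([-back]) → [ø]
/ɤ/ harmonizes with /y/ ([-back]) → [e]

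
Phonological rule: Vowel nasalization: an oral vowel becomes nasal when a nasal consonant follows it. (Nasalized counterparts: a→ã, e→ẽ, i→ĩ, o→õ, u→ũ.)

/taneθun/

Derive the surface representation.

[tãneθũn]

/a/ before nasal /n/ → [ã]
/u/ before nasal /n/ → [ũ]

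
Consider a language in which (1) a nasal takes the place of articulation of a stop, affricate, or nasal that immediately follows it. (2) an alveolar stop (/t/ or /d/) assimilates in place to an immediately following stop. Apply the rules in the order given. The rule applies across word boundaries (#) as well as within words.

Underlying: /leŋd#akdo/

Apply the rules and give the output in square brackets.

Rule 1: /ŋ/ before /d/ (alveolar) → [n]
After rule 1: lend#akdo
Rule 2: no segment meets the rule's conditions; no change.

[lend#akdo]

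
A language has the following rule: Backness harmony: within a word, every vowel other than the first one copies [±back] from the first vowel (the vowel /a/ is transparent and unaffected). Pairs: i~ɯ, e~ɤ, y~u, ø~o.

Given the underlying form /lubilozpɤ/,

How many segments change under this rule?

/i/ harmonizes with /u/ ([+back]) → [ɯ]
1 segment changes.

1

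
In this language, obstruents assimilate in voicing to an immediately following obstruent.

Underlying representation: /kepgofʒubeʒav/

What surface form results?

/p/ before /g/ (voiced) → [b]
/f/ before /ʒ/ (voiced) → [v]

[kebgovʒubeʒav]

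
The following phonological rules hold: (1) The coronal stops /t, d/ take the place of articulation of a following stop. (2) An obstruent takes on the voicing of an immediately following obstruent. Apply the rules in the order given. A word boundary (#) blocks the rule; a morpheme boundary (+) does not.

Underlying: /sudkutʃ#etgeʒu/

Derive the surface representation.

Rule 1: /d/ before /k/ (velar) → [g]
Rule 1: /t/ before /g/ (velar) → [k]
After rule 1: sugkutʃ#ekgeʒu
Rule 2: /g/ before /k/ (voiceless) → [k]
Rule 2: /k/ before /g/ (voiced) → [g]

[sukkutʃ#eggeʒu]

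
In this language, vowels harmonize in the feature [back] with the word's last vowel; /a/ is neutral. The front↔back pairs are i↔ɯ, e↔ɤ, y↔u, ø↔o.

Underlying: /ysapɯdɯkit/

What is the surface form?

[ysapidikit]

/ɯ/ harmonizes with /i/ ([-back]) → [i]
/ɯ/ harmonizes with /i/ ([-back]) → [i]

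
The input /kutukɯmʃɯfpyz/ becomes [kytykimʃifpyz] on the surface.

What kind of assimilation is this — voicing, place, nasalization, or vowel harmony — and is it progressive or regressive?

vowel harmony, regressive

/u/→[y] /u/→[y] /ɯ/→[i] /ɯ/→[i].
Vowels agree with the last vowel, so the harmony is regressive.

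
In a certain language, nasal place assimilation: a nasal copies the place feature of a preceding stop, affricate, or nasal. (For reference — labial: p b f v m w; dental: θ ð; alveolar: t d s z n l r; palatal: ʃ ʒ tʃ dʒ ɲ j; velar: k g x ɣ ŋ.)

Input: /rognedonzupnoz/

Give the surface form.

[rogŋedonzupmoz]

/n/ after /g/ (velar) → [ŋ]
/n/ after /p/ (labial) → [m]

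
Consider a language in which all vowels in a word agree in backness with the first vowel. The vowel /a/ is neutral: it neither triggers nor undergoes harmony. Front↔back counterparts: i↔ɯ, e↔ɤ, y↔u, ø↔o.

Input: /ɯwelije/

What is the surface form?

/e/ harmonizes with /ɯ/ ([+back]) → [ɤ]
/i/ harmonizes with /ɯ/ ([+back]) → [ɯ]
/e/ harmonizes with /ɯ/ ([+back]) → [ɤ]

[ɯwɤlɯjɤ]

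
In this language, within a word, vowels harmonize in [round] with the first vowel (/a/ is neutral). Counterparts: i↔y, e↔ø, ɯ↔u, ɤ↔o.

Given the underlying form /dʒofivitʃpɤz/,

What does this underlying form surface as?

/i/ harmonizes with /o/ ([+round]) → [y]
/i/ harmonizes with /o/ ([+round]) → [y]
/ɤ/ harmonizes with /o/ ([+round]) → [o]

[dʒofyvytʃpoz]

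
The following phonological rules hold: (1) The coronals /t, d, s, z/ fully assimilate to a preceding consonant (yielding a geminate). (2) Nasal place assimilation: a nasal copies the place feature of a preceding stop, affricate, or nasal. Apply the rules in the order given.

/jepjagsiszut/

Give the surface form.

Rule 1: /s/ after /g/ → [g] (total assimilation)
Rule 1: /z/ after /s/ → [s] (total assimilation)
After rule 1: jepjaggissut
Rule 2: no segment meets the rule's conditions; no change.

[jepjaggissut]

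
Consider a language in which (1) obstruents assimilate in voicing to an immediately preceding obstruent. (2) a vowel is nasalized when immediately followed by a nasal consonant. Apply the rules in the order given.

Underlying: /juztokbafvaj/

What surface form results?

[juzdokpaffaj]

Rule 1: /t/ after /z/ (voiced) → [d]
Rule 1: /b/ after /k/ (voiceless) → [p]
Rule 1: /v/ after /f/ (voiceless) → [f]
After rule 1: juzdokpaffaj
Rule 2: no segment meets the rule's conditions; no change.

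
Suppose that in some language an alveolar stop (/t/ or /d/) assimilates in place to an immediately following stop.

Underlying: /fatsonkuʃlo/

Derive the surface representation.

[fatsonkuʃlo]

no segment meets the rule's conditions; no change.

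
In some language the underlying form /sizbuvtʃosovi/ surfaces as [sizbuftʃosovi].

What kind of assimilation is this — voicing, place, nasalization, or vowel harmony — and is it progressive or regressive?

/v/→[f].
Each target copies a feature from the following segment, so the direction is regressive.

voicing assimilation, regressive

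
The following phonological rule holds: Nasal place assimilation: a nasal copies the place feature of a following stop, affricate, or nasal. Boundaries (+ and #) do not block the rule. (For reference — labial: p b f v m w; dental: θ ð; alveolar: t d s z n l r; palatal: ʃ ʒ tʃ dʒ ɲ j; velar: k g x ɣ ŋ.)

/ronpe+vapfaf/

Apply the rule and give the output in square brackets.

/n/ before /p/ (labial) → [m]

[rompe+vapfaf]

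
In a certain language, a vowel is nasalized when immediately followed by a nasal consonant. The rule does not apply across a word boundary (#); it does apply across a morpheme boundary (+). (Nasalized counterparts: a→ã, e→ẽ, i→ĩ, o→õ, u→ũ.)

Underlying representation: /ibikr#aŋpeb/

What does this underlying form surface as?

[ibikr#ãŋpeb]

/a/ before nasal /ŋ/ → [ã]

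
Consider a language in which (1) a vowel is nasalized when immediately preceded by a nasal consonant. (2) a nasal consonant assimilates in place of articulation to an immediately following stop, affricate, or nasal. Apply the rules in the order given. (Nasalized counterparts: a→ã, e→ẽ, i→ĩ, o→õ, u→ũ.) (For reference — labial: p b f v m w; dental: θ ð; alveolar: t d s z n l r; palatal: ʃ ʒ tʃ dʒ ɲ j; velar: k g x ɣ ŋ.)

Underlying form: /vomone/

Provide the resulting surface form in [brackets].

[vomõnẽ]

Rule 1: /o/ after nasal /m/ → [õ]
Rule 1: /e/ after nasal /n/ → [ẽ]
After rule 1: vomõnẽ
Rule 2: no segment meets the rule's conditions; no change.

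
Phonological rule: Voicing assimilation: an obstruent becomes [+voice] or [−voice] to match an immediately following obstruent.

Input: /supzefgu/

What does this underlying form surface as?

[subzevgu]

/p/ before /z/ (voiced) → [b]
/f/ before /g/ (voiced) → [v]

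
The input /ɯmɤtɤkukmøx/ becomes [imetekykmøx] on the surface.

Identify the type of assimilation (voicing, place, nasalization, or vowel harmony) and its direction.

vowel harmony, regressive

/ɯ/→[i] /ɤ/→[e] /ɤ/→[e] /u/→[y].
Vowels agree with the last vowel, so the harmony is regressive.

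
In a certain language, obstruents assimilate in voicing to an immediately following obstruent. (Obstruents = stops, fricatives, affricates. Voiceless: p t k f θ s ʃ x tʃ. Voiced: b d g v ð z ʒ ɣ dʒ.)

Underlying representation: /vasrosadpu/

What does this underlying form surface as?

/d/ before /p/ (voiceless) → [t]

[vasrosatpu]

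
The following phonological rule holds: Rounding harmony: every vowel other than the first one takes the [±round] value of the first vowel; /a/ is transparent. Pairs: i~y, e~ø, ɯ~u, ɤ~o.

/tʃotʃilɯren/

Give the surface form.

/i/ harmonizes with /o/ ([+round]) → [y]
/ɯ/ harmonizes with /o/ ([+round]) → [u]
/e/ harmonizes with /o/ ([+round]) → [ø]

[tʃotʃylurøn]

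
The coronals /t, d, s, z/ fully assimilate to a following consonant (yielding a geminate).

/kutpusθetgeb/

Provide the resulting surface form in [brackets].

[kuppuθθeggeb]

/t/ before /p/ → [p] (total assimilation)
/s/ before /θ/ → [θ] (total assimilation)
/t/ before /g/ → [g] (total assimilation)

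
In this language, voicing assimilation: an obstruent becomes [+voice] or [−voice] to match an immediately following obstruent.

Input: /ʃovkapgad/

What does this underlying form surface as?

/v/ before /k/ (voiceless) → [f]
/p/ before /g/ (voiced) → [b]

[ʃofkabgad]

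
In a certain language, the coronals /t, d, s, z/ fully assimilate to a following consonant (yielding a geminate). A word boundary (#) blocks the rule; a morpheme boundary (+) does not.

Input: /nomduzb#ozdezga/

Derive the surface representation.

/z/ before /b/ → [b] (total assimilation)
/z/ before /d/ → [d] (total assimilation)
/z/ before /g/ → [g] (total assimilation)

[nomdubb#oddegga]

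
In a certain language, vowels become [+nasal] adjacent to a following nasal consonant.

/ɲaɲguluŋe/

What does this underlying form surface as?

[ɲãɲgulũŋe]

/a/ before nasal /ɲ/ → [ã]
/u/ before nasal /ŋ/ → [ũ]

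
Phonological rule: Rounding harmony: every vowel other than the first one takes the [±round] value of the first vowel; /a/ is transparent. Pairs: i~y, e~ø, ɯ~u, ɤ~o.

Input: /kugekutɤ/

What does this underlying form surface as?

[kugøkuto]

/e/ harmonizes with /u/ ([+round]) → [ø]
/ɤ/ harmonizes with /u/ ([+round]) → [o]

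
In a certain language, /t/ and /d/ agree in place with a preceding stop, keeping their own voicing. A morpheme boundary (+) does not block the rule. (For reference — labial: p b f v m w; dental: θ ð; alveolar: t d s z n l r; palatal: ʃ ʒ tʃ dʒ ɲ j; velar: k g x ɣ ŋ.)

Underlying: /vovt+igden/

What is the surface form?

[vovt+iggen]

/d/ after /g/ (velar) → [g]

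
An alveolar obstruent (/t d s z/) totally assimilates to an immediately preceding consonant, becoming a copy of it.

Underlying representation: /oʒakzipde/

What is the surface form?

/z/ after /k/ → [k] (total assimilation)
/d/ after /p/ → [p] (total assimilation)

[oʒakkippe]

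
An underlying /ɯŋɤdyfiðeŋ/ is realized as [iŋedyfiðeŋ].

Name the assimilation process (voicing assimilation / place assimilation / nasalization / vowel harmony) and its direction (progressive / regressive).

vowel harmony, regressive

/ɯ/→[i] /ɤ/→[e].
Vowels agree with the last vowel, so the harmony is regressive.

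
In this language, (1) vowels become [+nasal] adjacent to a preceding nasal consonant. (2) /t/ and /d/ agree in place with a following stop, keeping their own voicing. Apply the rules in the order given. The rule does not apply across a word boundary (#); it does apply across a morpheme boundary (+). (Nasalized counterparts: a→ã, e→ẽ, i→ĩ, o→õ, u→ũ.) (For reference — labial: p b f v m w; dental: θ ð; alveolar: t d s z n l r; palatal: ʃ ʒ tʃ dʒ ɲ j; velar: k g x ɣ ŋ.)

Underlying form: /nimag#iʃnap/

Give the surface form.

[nĩmãg#iʃnãp]

Rule 1: /i/ after nasal /n/ → [ĩ]
Rule 1: /a/ after nasal /m/ → [ã]
Rule 1: /a/ after nasal /n/ → [ã]
After rule 1: nĩmãg#iʃnãp
Rule 2: no segment meets the rule's conditions; no change.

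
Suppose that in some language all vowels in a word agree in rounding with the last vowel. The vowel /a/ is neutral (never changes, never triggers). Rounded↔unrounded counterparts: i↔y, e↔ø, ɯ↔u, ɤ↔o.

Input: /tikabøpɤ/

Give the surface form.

[tikabepɤ]

/ø/ harmonizes with /ɤ/ ([-round]) → [e]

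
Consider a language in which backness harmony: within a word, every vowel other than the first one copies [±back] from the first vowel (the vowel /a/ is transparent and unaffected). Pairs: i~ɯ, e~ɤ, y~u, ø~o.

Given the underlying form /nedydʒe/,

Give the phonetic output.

[nedydʒe]

no segment meets the rule's conditions; no change.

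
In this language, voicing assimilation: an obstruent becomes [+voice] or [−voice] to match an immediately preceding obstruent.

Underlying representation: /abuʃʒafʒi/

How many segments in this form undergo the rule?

/ʒ/ after /ʃ/ (voiceless) → [ʃ]
/ʒ/ after /f/ (voiceless) → [ʃ]
2 segments change.

2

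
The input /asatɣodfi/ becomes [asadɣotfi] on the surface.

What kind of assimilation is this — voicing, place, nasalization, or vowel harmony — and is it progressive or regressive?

/t/→[d] /d/→[t].
Each target copies a feature from the following segment, so the direction is regressive.

voicing assimilation, regressive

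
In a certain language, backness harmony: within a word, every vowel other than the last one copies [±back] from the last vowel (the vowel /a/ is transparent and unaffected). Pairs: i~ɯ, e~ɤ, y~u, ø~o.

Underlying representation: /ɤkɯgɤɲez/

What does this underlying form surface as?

/ɤ/ harmonizes with /e/ ([-back]) → [e]
/ɯ/ harmonizes with /e/ ([-back]) → [i]
/ɤ/ harmonizes with /e/ ([-back]) → [e]

[ekigeɲez]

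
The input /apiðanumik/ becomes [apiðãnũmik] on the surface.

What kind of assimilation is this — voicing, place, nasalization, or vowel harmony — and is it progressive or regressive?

/a/→[ã] /u/→[ũ].
Each target copies a feature from the following segment, so the direction is regressive.

nasalization, regressive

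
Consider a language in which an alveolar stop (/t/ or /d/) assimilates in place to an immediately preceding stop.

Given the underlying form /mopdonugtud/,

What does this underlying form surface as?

/d/ after /p/ (labial) → [b]
/t/ after /g/ (velar) → [k]

[mopbonugkud]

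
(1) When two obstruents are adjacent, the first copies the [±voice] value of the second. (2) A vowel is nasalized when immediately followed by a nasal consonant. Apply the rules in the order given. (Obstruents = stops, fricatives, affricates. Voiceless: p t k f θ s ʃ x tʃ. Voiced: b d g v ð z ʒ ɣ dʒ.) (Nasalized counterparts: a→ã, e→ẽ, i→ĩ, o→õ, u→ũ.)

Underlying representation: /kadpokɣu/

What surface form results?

Rule 1: /d/ before /p/ (voiceless) → [t]
Rule 1: /k/ before /ɣ/ (voiced) → [g]
After rule 1: katpogɣu
Rule 2: no segment meets the rule's conditions; no change.

[katpogɣu]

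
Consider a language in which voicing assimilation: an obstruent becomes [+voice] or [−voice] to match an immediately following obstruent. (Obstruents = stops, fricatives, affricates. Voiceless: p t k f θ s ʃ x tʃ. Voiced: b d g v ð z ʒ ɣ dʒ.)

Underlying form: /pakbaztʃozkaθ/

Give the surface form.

/k/ before /b/ (voiced) → [g]
/z/ before /tʃ/ (voiceless) → [s]
/z/ before /k/ (voiceless) → [s]

[pagbastʃoskaθ]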